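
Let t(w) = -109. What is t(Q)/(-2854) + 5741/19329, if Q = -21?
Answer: 18491675/55164966 ≈ 0.33521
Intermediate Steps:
t(Q)/(-2854) + 5741/19329 = -109/(-2854) + 5741/19329 = -109*(-1/2854) + 5741*(1/19329) = 109/2854 + 5741/19329 = 18491675/55164966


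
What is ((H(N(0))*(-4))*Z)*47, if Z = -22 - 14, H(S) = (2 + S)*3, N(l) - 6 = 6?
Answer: 284256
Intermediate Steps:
N(l) = 12 (N(l) = 6 + 6 = 12)
H(S) = 6 + 3*S
Z = -36
((H(N(0))*(-4))*Z)*47 = (((6 + 3*12)*(-4))*(-36))*47 = (((6 + 36)*(-4))*(-36))*47 = ((42*(-4))*(-36))*47 = -168*(-36)*47 = 6048*47 = 284256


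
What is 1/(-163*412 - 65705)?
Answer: -1/132861 ≈ -7.5267e-6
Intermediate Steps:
1/(-163*412 - 65705) = 1/(-67156 - 65705) = 1/(-132861) = -1/132861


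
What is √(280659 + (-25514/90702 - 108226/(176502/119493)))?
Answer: √41012263025172226471753/444696789 ≈ 455.40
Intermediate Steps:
√(280659 + (-25514/90702 - 108226/(176502/119493))) = √(280659 + (-25514*1/90702 - 108226/(176502*(1/119493)))) = √(280659 + (-12757/45351 - 108226/58834/39831)) = √(280659 + (-12757/45351 - 108226*39831/58834)) = √(280659 + (-12757/45351 - 2155374903/29417)) = √(280659 - 97748782498622/1334090367) = √(276675685813231/1334090367) = √41012263025172226471753/444696789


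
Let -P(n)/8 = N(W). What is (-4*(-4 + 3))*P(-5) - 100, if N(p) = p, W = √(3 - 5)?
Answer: -100 - 32*I*√2 ≈ -100.0 - 45.255*I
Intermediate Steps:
W = I*√2 (W = √(-2) = I*√2 ≈ 1.4142*I)
P(n) = -8*I*√2
(-4*(-4 + 3))*P(-5) - 100 = (-4*(-4 + 3))*(-8*I*√2) - 100 = (-4*(-1))*(-8*I*√2) - 100 = 4*(-8*I*√2) - 100 = -32*I*√2 - 100 = -100 - 32*I*√2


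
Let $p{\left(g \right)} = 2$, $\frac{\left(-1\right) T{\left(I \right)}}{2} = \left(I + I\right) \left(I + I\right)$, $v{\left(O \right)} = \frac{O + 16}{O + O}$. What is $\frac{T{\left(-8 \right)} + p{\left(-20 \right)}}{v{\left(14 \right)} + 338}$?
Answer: $- \frac{7140}{4747} \approx -1.5041$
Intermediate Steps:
$v{\left(O \right)} = \frac{16 + O}{2 O}$
$T{\left(I \right)} = - 8 I^{2}$ ($T{\left(I \right)} = - 2 \left(I + I\right) \left(I + I\right) = - 2 \cdot 2 I 2 I = - 2 \cdot 4 I^{2} = - 8 I^{2}$)
$\frac{T{\left(-8 \right)} + p{\left(-20 \right)}}{v{\left(14 \right)} + 338} = \frac{- 8 \left(-8\right)^{2} + 2}{\frac{16 + 14}{2 \cdot 14} + 338} = \frac{\left(-8\right) 64 + 2}{\frac{1}{2} \cdot \frac{1}{14} \cdot 30 + 338} = \frac{-512 + 2}{\frac{15}{14} + 338} = - \frac{510}{\frac{4747}{14}} = \left(-510\right) \frac{14}{4747} = - \frac{7140}{4747}$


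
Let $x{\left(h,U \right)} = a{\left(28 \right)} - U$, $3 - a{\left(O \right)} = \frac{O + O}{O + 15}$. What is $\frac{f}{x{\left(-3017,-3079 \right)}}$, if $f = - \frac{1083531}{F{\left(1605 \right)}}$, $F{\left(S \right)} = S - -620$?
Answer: $- \frac{46591833}{294745750} \approx -0.15807$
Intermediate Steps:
$a{\left(O \right)} = 3 - \frac{2 O}{15 + O}$ ($a{\left(O \right)} = 3 - \frac{O + O}{O + 15} = 3 - \frac{2 O}{15 + O}$)
$F{\left(S \right)} = 620 + S$ ($F{\left(S \right)} = S + 620 = 620 + S$)
$x{\left(h,U \right)} = \frac{73}{43} - U$ ($x{\left(h,U \right)} = \frac{45 + 28}{15 + 28} - U = \frac{1}{43} \cdot 73 - U = \frac{73}{43} - U$)
$f = - \frac{1083531}{2225}$ ($f = - \frac{1083531}{620 + 1605} = - \frac{1083531}{2225} \approx -486.98$)
$\frac{f}{x{\left(-3017,-3079 \right)}} = - \frac{1083531}{2225 \left(\frac{73}{43} - -3079\right)} = - \frac{1083531}{2225 \left(\frac{73}{43} + 3079\right)} = - \frac{1083531}{2225 \cdot \frac{132470}{43}} = \left(- \frac{1083531}{2225}\right) \frac{43}{132470} = - \frac{46591833}{294745750}$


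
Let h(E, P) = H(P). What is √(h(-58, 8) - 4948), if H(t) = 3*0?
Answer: 2*I*√1237 ≈ 70.342*I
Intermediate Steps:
H(t) = 0
h(E, P) = 0
√(h(-58, 8) - 4948) = √(0 - 4948) = √(-4948) = 2*I*√1237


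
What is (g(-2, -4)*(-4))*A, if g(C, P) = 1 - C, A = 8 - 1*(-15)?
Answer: -276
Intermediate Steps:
A = 23 (A = 8 + 15 = 23)
(g(-2, -4)*(-4))*A = ((1 - 1*(-2))*(-4))*23 = ((1 + 2)*(-4))*23 = (3*(-4))*23 = -12*23 = -276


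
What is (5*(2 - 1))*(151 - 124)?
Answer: 135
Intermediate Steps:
(5*(2 - 1))*(151 - 124) = (5*1)*27 = 5*27 = 135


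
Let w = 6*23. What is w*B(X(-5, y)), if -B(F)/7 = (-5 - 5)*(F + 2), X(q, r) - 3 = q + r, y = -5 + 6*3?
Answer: 125580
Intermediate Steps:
y = 13 (y = -5 + 18 = 13)
X(q, r) = 3 + q + r (X(q, r) = 3 + (q + r) = 3 + q + r)
w = 138
B(F) = 140 + 70*F (B(F) = -7*(-5 - 5)*(F + 2) = -(-70)*(2 + F) = -7*(-20 - 10*F) = 140 + 70*F)
w*B(X(-5, y)) = 138*(140 + 70*(3 - 5 + 13)) = 138*(140 + 70*11) = 138*(140 + 770) = 138*910 = 125580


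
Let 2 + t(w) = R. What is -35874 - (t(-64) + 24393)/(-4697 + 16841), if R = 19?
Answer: -217839133/6072 ≈ -35876.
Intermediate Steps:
t(w) = 17 (t(w) = -2 + 19 = 17)
-35874 - (t(-64) + 24393)/(-4697 + 16841) = -35874 - (17 + 24393)/(-4697 + 16841) = -35874 - 24410/12144 = -35874 - 1*12205/6072 = -35874 - 12205/6072 = -217839133/6072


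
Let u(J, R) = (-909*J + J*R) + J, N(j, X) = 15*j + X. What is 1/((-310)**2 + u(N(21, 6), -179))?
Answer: -1/252827 ≈ -3.9553e-6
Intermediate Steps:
N(j, X) = X + 15*j
u(J, R) = -908*J + J*R
1/((-310)**2 + u(N(21, 6), -179)) = 1/((-310)**2 + (6 + 15*21)*(-908 - 179)) = 1/(96100 + (6 + 315)*(-1087)) = 1/(96100 + 321*(-1087)) = 1/(96100 - 348927) = 1/(-252827) = -1/252827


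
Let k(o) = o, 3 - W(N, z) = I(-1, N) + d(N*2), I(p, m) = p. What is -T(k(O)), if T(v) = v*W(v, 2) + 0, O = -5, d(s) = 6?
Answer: -10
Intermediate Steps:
W(N, z) = -2 (W(N, z) = 3 - (-1 + 6) = 3 - 1*5 = 3 - 5 = -2)
T(v) = -2*v (T(v) = v*(-2) + 0 = -2*v + 0 = -2*v)
-T(k(O)) = -(-2)*(-5) = -1*10 = -10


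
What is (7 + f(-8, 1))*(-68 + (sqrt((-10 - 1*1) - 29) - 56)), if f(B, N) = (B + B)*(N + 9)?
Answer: 18972 - 306*I*sqrt(10) ≈ 18972.0 - 967.66*I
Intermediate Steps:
f(B, N) = 2*B*(9 + N) (f(B, N) = (2*B)*(9 + N) = 2*B*(9 + N))
(7 + f(-8, 1))*(-68 + (sqrt((-10 - 1*1) - 29) - 56)) = (7 + 2*(-8)*(9 + 1))*(-68 + (sqrt((-10 - 1*1) - 29) - 56)) = (7 + 2*(-8)*10)*(-68 + (sqrt((-10 - 1) - 29) - 56)) = (7 - 160)*(-68 + (sqrt(-11 - 29) - 56)) = -153*(-68 + (sqrt(-40) - 56)) = -153*(-68 + (2*I*sqrt(10) - 56)) = -153*(-68 + (-56 + 2*I*sqrt(10))) = -153*(-124 + 2*I*sqrt(10)) = 18972 - 306*I*sqrt(10)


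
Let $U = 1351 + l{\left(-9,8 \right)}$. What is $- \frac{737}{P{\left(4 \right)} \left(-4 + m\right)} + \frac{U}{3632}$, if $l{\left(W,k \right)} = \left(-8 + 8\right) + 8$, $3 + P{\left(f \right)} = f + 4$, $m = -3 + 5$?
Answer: $\frac{1345187}{18160} \approx 74.074$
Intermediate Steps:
$m = 2$
$P{\left(f \right)} = 1 + f$ ($P{\left(f \right)} = -3 + \left(f + 4\right) = -3 + \left(4 + f\right) = 1 + f$)
$l{\left(W,k \right)} = 8$ ($l{\left(W,k \right)} = 0 + 8 = 8$)
$U = 1359$ ($U = 1351 + 8 = 1359$)
$- \frac{737}{P{\left(4 \right)} \left(-4 + m\right)} + \frac{U}{3632} = - \frac{737}{\left(1 + 4\right) \left(-4 + 2\right)} + \frac{1359}{3632} = - \frac{737}{5 \left(-2\right)} + 1359 \cdot \frac{1}{3632} = - \frac{737}{-10} + \frac{1359}{3632} = \left(-737\right) \left(- \frac{1}{10}\right) + \frac{1359}{3632} = \frac{737}{10} + \frac{1359}{3632} = \frac{1345187}{18160}$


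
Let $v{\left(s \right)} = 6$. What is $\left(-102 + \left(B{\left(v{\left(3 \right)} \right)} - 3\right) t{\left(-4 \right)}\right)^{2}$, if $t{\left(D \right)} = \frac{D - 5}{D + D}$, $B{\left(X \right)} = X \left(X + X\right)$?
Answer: $\frac{38025}{64} \approx 594.14$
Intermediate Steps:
$B{\left(X \right)} = 2 X^{2}$ ($B{\left(X \right)} = X 2 X = 2 X^{2}$)
$t{\left(D \right)} = \frac{-5 + D}{2 D}$
$\left(-102 + \left(B{\left(v{\left(3 \right)} \right)} - 3\right) t{\left(-4 \right)}\right)^{2} = \left(-102 + \left(2 \cdot 6^{2} - 3\right) \frac{-5 - 4}{2 \left(-4\right)}\right)^{2} = \left(-102 + \left(2 \cdot 36 - 3\right) \frac{1}{2} \left(- \frac{1}{4}\right) \left(-9\right)\right)^{2} = \left(-102 + \left(72 - 3\right) \frac{9}{8}\right)^{2} = \left(-102 + 69 \cdot \frac{9}{8}\right)^{2} = \left(-102 + \frac{621}{8}\right)^{2} = \left(- \frac{195}{8}\right)^{2} = \frac{38025}{64}$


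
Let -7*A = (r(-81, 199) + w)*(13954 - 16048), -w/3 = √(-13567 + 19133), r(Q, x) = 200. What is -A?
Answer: -418800/7 + 69102*√46/7 ≈ 7124.7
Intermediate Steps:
w = -33*√46 (w = -3*√(-13567 + 19133) = -33*√46 ≈ -223.82)
A = 418800/7 - 69102*√46/7 (A = -(200 - 33*√46)*(13954 - 16048)/7 = -(200 - 33*√46)*(-2094)/7 = -(-418800 + 69102*√46)/7 = 418800/7 - 69102*√46/7 ≈ -7124.7)
-A = -(418800/7 - 69102*√46/7) = -418800/7 + 69102*√46/7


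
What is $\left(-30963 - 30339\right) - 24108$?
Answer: $-85410$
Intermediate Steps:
$\left(-30963 - 30339\right) - 24108 = -61302 - 24108 = -85410$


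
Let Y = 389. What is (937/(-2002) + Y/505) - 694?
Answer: -701335347/1011010 ≈ -693.70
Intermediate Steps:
(937/(-2002) + Y/505) - 694 = (937/(-2002) + 389/505) - 694 = (937*(-1/2002) + 389*(1/505)) - 694 = (-937/2002 + 389/505) - 694 = 305593/1011010 - 694 = -701335347/1011010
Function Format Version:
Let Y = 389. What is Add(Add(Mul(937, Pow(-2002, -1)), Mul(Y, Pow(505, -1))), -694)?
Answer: Rational(-701335347, 1011010) ≈ -693.70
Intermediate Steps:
Add(Add(Mul(937, Pow(-2002, -1)), Mul(Y, Pow(505, -1))), -694) = Add(Add(Mul(937, Pow(-2002, -1)), Mul(389, Pow(505, -1))), -694) = Add(Add(Mul(937, Rational(-1, 2002)), Mul(389, Rational(1, 505))), -694) = Add(Add(Rational(-937, 2002), Rational(389, 505)), -694) = Add(Rational(305593, 1011010), -694) = Rational(-701335347, 1011010)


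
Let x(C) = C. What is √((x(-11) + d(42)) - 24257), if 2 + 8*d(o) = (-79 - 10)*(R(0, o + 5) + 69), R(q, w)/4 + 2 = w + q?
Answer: I*√432614/4 ≈ 164.43*I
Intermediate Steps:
R(q, w) = -8 + 4*q + 4*w (R(q, w) = -8 + 4*(w + q) = -8 + 4*(q + w) = -8 + (4*q + 4*w) = -8 + 4*q + 4*w)
d(o) = -7211/8 - 89*o/2 (d(o) = -¼ + ((-79 - 10)*((-8 + 4*0 + 4*(o + 5)) + 69))/8 = -¼ + (-89*((-8 + 0 + 4*(5 + o)) + 69))/8 = -¼ + (-89*((-8 + 0 + (20 + 4*o)) + 69))/8 = -¼ + (-89*((12 + 4*o) + 69))/8 = -¼ + (-89*(81 + 4*o))/8 = -¼ + (-7209 - 356*o)/8 = -¼ + (-7209/8 - 89*o/2) = -7211/8 - 89*o/2)
√((x(-11) + d(42)) - 24257) = √((-11 + (-7211/8 - 89/2*42)) - 24257) = √((-11 + (-7211/8 - 1869)) - 24257) = √((-11 - 22163/8) - 24257) = √(-22251/8 - 24257) = √(-216307/8) = I*√432614/4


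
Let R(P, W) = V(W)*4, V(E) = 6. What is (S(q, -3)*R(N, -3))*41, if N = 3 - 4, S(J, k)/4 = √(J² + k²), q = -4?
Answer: 19680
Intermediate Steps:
S(J, k) = 4*√(J² + k²)
N = -1
R(P, W) = 24 (R(P, W) = 6*4 = 24)
(S(q, -3)*R(N, -3))*41 = ((4*√((-4)² + (-3)²))*24)*41 = ((4*√(16 + 9))*24)*41 = ((4*√25)*24)*41 = ((4*5)*24)*41 = (20*24)*41 = 480*41 = 19680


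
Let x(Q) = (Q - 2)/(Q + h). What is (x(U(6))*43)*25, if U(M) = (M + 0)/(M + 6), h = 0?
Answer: -3225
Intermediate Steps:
U(M) = M/(6 + M)
x(Q) = (-2 + Q)/Q (x(Q) = (Q - 2)/(Q + 0) = (-2 + Q)/Q)
(x(U(6))*43)*25 = (((-2 + 6/(6 + 6))/((6/(6 + 6))))*43)*25 = (((-2 + 6/12)/((6/12)))*43)*25 = (((-2 + 6*(1/12))/((6*(1/12))))*43)*25 = (((-2 + 1/2)/(1/2))*43)*25 = ((2*(-3/2))*43)*25 = -3*43*25 = -129*25 = -3225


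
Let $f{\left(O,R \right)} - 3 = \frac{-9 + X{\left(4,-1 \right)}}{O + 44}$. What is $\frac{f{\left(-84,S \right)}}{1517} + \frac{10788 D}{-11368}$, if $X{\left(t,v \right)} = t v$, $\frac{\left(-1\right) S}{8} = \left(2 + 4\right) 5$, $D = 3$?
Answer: $- \frac{8458343}{2973320} \approx -2.8447$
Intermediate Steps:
$S = -240$ ($S = - 8 \left(2 + 4\right) 5 = - 8 \cdot 6 \cdot 5 = \left(-8\right) 30 = -240$)
$f{\left(O,R \right)} = 3 - \frac{13}{44 + O}$ ($f{\left(O,R \right)} = 3 + \frac{-9 + 4 \left(-1\right)}{O + 44} = 3 + \frac{-9 - 4}{44 + O} = 3 - \frac{13}{44 + O}$)
$\frac{f{\left(-84,S \right)}}{1517} + \frac{10788 D}{-11368} = \frac{\frac{1}{44 - 84} \left(119 + 3 \left(-84\right)\right)}{1517} + \frac{10788 \cdot 3}{-11368} = \frac{119 - 252}{-40} \cdot \frac{1}{1517} + 32364 \left(- \frac{1}{11368}\right) = \left(- \frac{1}{40}\right) \left(-133\right) \frac{1}{1517} - \frac{279}{98} = \frac{133}{40} \cdot \frac{1}{1517} - \frac{279}{98} = \frac{133}{60680} - \frac{279}{98} = - \frac{8458343}{2973320}$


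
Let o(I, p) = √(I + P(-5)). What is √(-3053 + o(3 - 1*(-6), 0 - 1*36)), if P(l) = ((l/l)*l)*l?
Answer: √(-3053 + √34) ≈ 55.201*I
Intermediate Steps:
P(l) = l² (P(l) = (1*l)*l = l*l = l²)
o(I, p) = √(25 + I) (o(I, p) = √(I + (-5)²) = √(I + 25) = √(25 + I))
√(-3053 + o(3 - 1*(-6), 0 - 1*36)) = √(-3053 + √(25 + (3 - 1*(-6)))) = √(-3053 + √(25 + (3 + 6))) = √(-3053 + √(25 + 9)) = √(-3053 + √34)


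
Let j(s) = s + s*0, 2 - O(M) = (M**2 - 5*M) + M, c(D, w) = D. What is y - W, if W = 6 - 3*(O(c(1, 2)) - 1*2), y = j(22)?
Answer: 25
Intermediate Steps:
O(M) = 2 - M**2 + 4*M (O(M) = 2 - ((M**2 - 5*M) + M) = 2 - (M**2 - 4*M) = 2 + (-M**2 + 4*M) = 2 - M**2 + 4*M)
j(s) = s (j(s) = s + 0 = s)
y = 22
W = -3 (W = 6 - 3*((2 - 1*1**2 + 4*1) - 1*2) = 6 - 3*((2 - 1*1 + 4) - 2) = 6 - 3*((2 - 1 + 4) - 2) = 6 - 3*(5 - 2) = 6 - 3*3 = 6 - 9 = -3)
y - W = 22 - 1*(-3) = 22 + 3 = 25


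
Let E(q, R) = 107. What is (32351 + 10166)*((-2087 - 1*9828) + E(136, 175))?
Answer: -502040736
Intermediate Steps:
(32351 + 10166)*((-2087 - 1*9828) + E(136, 175)) = (32351 + 10166)*((-2087 - 1*9828) + 107) = 42517*((-2087 - 9828) + 107) = 42517*(-11915 + 107) = 42517*(-11808) = -502040736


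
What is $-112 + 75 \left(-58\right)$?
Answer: $-4462$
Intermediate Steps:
$-112 + 75 \left(-58\right) = -112 - 4350 = -4462$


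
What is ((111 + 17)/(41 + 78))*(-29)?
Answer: -3712/119 ≈ -31.193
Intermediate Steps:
((111 + 17)/(41 + 78))*(-29) = (128/119)*(-29) = -3712/119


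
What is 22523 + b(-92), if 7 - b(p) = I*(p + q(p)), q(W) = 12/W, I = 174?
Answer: 886896/23 ≈ 38561.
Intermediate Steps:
b(p) = 7 - 2088/p - 174*p (b(p) = 7 - 174*(p + 12/p) = 7 - (174*p + 2088/p) = 7 + (-2088/p - 174*p) = 7 - 2088/p - 174*p)
22523 + b(-92) = 22523 + (7 - 2088/(-92) - 174*(-92)) = 22523 + (7 - 2088*(-1/92) + 16008) = 22523 + (7 + 522/23 + 16008) = 22523 + 368867/23 = 886896/23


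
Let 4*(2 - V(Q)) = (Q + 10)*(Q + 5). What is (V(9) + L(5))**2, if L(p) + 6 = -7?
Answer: 24025/4 ≈ 6006.3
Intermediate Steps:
V(Q) = 2 - (5 + Q)*(10 + Q)/4 (V(Q) = 2 - (Q + 10)*(Q + 5)/4 = 2 - (10 + Q)*(5 + Q)/4 = 2 - (5 + Q)*(10 + Q)/4)
L(p) = -13 (L(p) = -6 - 7 = -13)
(V(9) + L(5))**2 = ((-21/2 - 15/4*9 - 1/4*9**2) - 13)**2 = ((-21/2 - 135/4 - 1/4*81) - 13)**2 = ((-21/2 - 135/4 - 81/4) - 13)**2 = (-129/2 - 13)**2 = (-155/2)**2 = 24025/4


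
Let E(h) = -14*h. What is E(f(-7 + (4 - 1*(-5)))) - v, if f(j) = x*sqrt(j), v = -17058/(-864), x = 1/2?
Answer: -2843/144 - 7*sqrt(2) ≈ -29.643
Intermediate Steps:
x = 1/2 ≈ 0.50000
v = 2843/144 (v = -17058*(-1/864) = 2843/144 ≈ 19.743)
f(j) = sqrt(j)/2
E(f(-7 + (4 - 1*(-5)))) - v = -7*sqrt(-7 + (4 - 1*(-5))) - 1*2843/144 = -7*sqrt(-7 + (4 + 5)) - 2843/144 = -7*sqrt(-7 + 9) - 2843/144 = -7*sqrt(2) - 2843/144 = -2843/144 - 7*sqrt(2)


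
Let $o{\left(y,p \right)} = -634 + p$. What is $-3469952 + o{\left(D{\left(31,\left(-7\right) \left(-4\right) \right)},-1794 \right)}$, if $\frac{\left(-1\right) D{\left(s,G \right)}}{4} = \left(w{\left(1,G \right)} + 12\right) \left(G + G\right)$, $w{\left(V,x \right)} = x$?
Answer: $-3472380$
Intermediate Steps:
$D{\left(s,G \right)} = - 8 G \left(12 + G\right)$ ($D{\left(s,G \right)} = - 4 \left(G + 12\right) \left(G + G\right) = - 4 \left(12 + G\right) 2 G = - 4 \cdot 2 G \left(12 + G\right) = - 8 G \left(12 + G\right)$)
$-3469952 + o{\left(D{\left(31,\left(-7\right) \left(-4\right) \right)},-1794 \right)} = -3469952 - 2428 = -3472380$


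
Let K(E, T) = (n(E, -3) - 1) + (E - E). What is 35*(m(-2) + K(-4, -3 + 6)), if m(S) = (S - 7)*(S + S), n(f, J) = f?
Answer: 1085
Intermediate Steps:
K(E, T) = -1 + E (K(E, T) = (E - 1) + (E - E) = (-1 + E) + 0 = -1 + E)
m(S) = 2*S*(-7 + S) (m(S) = (-7 + S)*(2*S) = 2*S*(-7 + S))
35*(m(-2) + K(-4, -3 + 6)) = 35*(2*(-2)*(-7 - 2) + (-1 - 4)) = 35*(2*(-2)*(-9) - 5) = 35*(36 - 5) = 35*31 = 1085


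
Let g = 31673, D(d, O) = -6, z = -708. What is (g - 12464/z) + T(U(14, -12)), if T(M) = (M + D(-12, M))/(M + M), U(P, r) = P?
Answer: 39265013/1239 ≈ 31691.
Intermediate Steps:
T(M) = (-6 + M)/(2*M) (T(M) = (M - 6)/(M + M) = (-6 + M)/((2*M)) = (-6 + M)*(1/(2*M)) = (-6 + M)/(2*M))
(g - 12464/z) + T(U(14, -12)) = (31673 - 12464/(-708)) + (1/2)*(-6 + 14)/14 = (31673 - 12464*(-1/708)) + (1/2)*(1/14)*8 = (31673 + 3116/177) + 2/7 = 5609237/177 + 2/7 = 39265013/1239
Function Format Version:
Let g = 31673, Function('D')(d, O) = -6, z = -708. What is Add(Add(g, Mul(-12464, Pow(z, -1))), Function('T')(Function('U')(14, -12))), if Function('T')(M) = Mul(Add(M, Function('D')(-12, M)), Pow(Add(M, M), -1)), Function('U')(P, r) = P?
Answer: Rational(39265013, 1239) ≈ 31691.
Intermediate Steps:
Function('T')(M) = Mul(Rational(1, 2), Pow(M, -1), Add(-6, M)) (Function('T')(M) = Mul(Add(M, -6), Pow(Add(M, M), -1)) = Mul(Add(-6, M), Pow(Mul(2, M), -1)) = Mul(Add(-6, M), Mul(Rational(1, 2), Pow(M, -1))) = Mul(Rational(1, 2), Pow(M, -1), Add(-6, M)))
Add(Add(g, Mul(-12464, Pow(z, -1))), Function('T')(Function('U')(14, -12))) = Add(Add(31673, Mul(-12464, Pow(-708, -1))), Mul(Rational(1, 2), Pow(14, -1), Add(-6, 14))) = Add(Add(31673, Mul(-12464, Rational(-1, 708))), Mul(Rational(1, 2), Rational(1, 14), 8)) = Add(Add(31673, Rational(3116, 177)), Rational(2, 7)) = Add(Rational(5609237, 177), Rational(2, 7)) = Rational(39265013, 1239)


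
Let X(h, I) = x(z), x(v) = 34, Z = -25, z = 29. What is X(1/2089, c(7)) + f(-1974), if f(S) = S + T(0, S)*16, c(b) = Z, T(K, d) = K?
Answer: -1940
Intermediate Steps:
c(b) = -25
X(h, I) = 34
f(S) = S (f(S) = S + 0*16 = S + 0 = S)
X(1/2089, c(7)) + f(-1974) = 34 - 1974 = -1940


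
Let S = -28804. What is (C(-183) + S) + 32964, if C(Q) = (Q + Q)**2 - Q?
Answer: 138299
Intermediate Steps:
C(Q) = -Q + 4*Q**2 (C(Q) = (2*Q)**2 - Q = 4*Q**2 - Q = -Q + 4*Q**2)
(C(-183) + S) + 32964 = (-183*(-1 + 4*(-183)) - 28804) + 32964 = (-183*(-1 - 732) - 28804) + 32964 = (-183*(-733) - 28804) + 32964 = (134139 - 28804) + 32964 = 105335 + 32964 = 138299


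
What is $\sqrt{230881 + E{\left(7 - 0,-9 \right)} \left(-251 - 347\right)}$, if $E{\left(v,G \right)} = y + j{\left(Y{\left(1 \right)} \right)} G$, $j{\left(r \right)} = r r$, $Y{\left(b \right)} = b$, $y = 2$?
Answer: $\sqrt{235067} \approx 484.84$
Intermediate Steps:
$j{\left(r \right)} = r^{2}$
$E{\left(v,G \right)} = 2 + G$ ($E{\left(v,G \right)} = 2 + 1^{2} G = 2 + 1 G = 2 + G$)
$\sqrt{230881 + E{\left(7 - 0,-9 \right)} \left(-251 - 347\right)} = \sqrt{230881 + \left(2 - 9\right) \left(-251 - 347\right)} = \sqrt{230881 - -4186} = \sqrt{230881 + 4186} = \sqrt{235067}$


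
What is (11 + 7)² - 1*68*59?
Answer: -3688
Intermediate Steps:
(11 + 7)² - 1*68*59 = 18² - 68*59 = 324 - 4012 = -3688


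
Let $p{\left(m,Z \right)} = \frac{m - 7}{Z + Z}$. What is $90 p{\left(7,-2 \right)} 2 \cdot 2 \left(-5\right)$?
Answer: $0$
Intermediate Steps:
$p{\left(m,Z \right)} = \frac{-7 + m}{2 Z}$
$90 p{\left(7,-2 \right)} 2 \cdot 2 \left(-5\right) = 90 \frac{-7 + 7}{2 \left(-2\right)} 2 \cdot 2 \left(-5\right) = 90 \cdot \frac{1}{2} \left(- \frac{1}{2}\right) 0 \cdot 4 \left(-5\right) = 90 \cdot 0 \left(-20\right) = 0 \left(-20\right) = 0$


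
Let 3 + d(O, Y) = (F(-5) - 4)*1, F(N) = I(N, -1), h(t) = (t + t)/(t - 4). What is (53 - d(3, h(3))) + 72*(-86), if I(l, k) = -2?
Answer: -6130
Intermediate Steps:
h(t) = 2*t/(-4 + t) (h(t) = (2*t)/(-4 + t) = 2*t/(-4 + t))
F(N) = -2
d(O, Y) = -9 (d(O, Y) = -3 + (-2 - 4)*1 = -3 - 6*1 = -3 - 6 = -9)
(53 - d(3, h(3))) + 72*(-86) = (53 - 1*(-9)) + 72*(-86) = (53 + 9) - 6192 = 62 - 6192 = -6130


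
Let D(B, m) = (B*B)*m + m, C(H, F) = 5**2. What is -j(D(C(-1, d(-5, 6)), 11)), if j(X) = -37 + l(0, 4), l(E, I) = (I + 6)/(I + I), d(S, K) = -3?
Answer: 143/4 ≈ 35.750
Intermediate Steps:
C(H, F) = 25
l(E, I) = (6 + I)/(2*I) (l(E, I) = (6 + I)/((2*I)) = (6 + I)*(1/(2*I)) = (6 + I)/(2*I))
D(B, m) = m + m*B**2 (D(B, m) = B**2*m + m = m*B**2 + m = m + m*B**2)
j(X) = -143/4 (j(X) = -37 + (1/2)*(6 + 4)/4 = -37 + (1/2)*(1/4)*10 = -37 + 5/4 = -143/4)
-j(D(C(-1, d(-5, 6)), 11)) = -1*(-143/4) = 143/4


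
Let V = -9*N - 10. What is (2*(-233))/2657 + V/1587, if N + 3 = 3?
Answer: -766112/4216659 ≈ -0.18169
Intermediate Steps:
N = 0 (N = -3 + 3 = 0)
V = -10 (V = -9*0 - 10 = 0 - 10 = -10)
(2*(-233))/2657 + V/1587 = (2*(-233))/2657 - 10/1587 = -466*1/2657 - 10*1/1587 = -466/2657 - 10/1587 = -766112/4216659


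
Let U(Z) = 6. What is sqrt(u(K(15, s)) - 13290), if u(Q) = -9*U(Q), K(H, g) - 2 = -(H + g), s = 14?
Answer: 4*I*sqrt(834) ≈ 115.52*I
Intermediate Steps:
K(H, g) = 2 - H - g (K(H, g) = 2 - (H + g) = 2 + (-H - g) = 2 - H - g)
u(Q) = -54 (u(Q) = -9*6 = -54)
sqrt(u(K(15, s)) - 13290) = sqrt(-54 - 13290) = sqrt(-13344) = 4*I*sqrt(834)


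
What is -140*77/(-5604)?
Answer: 2695/1401 ≈ 1.9236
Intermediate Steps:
-140*77/(-5604) = -10780*(-1/5604) = 2695/1401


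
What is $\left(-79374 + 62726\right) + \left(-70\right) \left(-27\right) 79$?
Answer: $132662$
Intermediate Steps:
$\left(-79374 + 62726\right) + \left(-70\right) \left(-27\right) 79 = -16648 + 1890 \cdot 79 = -16648 + 149310 = 132662$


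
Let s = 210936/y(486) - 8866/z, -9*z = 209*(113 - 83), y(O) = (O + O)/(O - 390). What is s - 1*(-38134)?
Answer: 151283473/2565 ≈ 58980.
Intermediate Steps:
y(O) = 2*O/(-390 + O) (y(O) = (2*O)/(-390 + O) = 2*O/(-390 + O))
z = -2090/3 (z = -209*(113 - 83)/9 = -209*30/9 = -1/9*6270 = -2090/3 ≈ -696.67)
s = 53469763/2565 (s = 210936/((2*486/(-390 + 486))) - 8866/(-2090/3) = 210936/((2*486/96)) - 8866*(-3/2090) = 210936/((2*486*(1/96))) + 1209/95 = 210936/(81/8) + 1209/95 = 210936*(8/81) + 1209/95 = 562496/27 + 1209/95 = 53469763/2565 ≈ 20846.)
s - 1*(-38134) = 53469763/2565 - 1*(-38134) = 53469763/2565 + 38134 = 151283473/2565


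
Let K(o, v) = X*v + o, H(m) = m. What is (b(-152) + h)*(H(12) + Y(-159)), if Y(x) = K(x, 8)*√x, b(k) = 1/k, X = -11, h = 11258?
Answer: 5133645/38 - 22245795*I*√159/8 ≈ 1.351e+5 - 3.5064e+7*I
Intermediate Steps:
K(o, v) = o - 11*v (K(o, v) = -11*v + o = o - 11*v)
Y(x) = √x*(-88 + x) (Y(x) = (x - 11*8)*√x = (x - 88)*√x = (-88 + x)*√x = √x*(-88 + x))
(b(-152) + h)*(H(12) + Y(-159)) = (1/(-152) + 11258)*(12 + √(-159)*(-88 - 159)) = (-1/152 + 11258)*(12 + (I*√159)*(-247)) = 1711215*(12 - 247*I*√159)/152 = 5133645/38 - 22245795*I*√159/8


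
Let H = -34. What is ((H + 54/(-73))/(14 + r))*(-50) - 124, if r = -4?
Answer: 3628/73 ≈ 49.699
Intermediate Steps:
((H + 54/(-73))/(14 + r))*(-50) - 124 = ((-34 + 54/(-73))/(14 - 4))*(-50) - 124 = ((-34 + 54*(-1/73))/10)*(-50) - 124 = ((-34 - 54/73)*(1/10))*(-50) - 124 = -2536/73*1/10*(-50) - 124 = -1268/365*(-50) - 124 = 12680/73 - 124 = 3628/73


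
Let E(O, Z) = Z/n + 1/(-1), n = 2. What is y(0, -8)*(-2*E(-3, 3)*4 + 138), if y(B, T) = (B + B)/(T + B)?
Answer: 0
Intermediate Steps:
E(O, Z) = -1 + Z/2 (E(O, Z) = Z/2 + 1/(-1) = Z*(½) + 1*(-1) = Z/2 - 1 = -1 + Z/2)
y(B, T) = 2*B/(B + T) (y(B, T) = (2*B)/(B + T) = 2*B/(B + T))
y(0, -8)*(-2*E(-3, 3)*4 + 138) = (2*0/(0 - 8))*(-2*(-1 + (½)*3)*4 + 138) = (2*0/(-8))*(-2*(-1 + 3/2)*4 + 138) = (2*0*(-⅛))*(-2*½*4 + 138) = 0*(-1*4 + 138) = 0*(-4 + 138) = 0*134 = 0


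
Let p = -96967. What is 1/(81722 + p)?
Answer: -1/15245 ≈ -6.5595e-5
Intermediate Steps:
1/(81722 + p) = 1/(81722 - 96967) = 1/(-15245) = -1/15245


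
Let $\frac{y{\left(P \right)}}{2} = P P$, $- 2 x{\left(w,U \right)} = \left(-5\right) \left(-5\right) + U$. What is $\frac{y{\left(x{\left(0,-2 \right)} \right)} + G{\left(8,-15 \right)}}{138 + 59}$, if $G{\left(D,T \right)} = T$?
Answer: $\frac{499}{394} \approx 1.2665$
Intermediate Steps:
$x{\left(w,U \right)} = - \frac{25}{2} - \frac{U}{2}$ ($x{\left(w,U \right)} = - \frac{\left(-5\right) \left(-5\right) + U}{2} = - \frac{25 + U}{2} = - \frac{25}{2} - \frac{U}{2}$)
$y{\left(P \right)} = 2 P^{2}$ ($y{\left(P \right)} = 2 P P = 2 P^{2}$)
$\frac{y{\left(x{\left(0,-2 \right)} \right)} + G{\left(8,-15 \right)}}{138 + 59} = \frac{2 \left(- \frac{25}{2} - -1\right)^{2} - 15}{138 + 59} = \frac{2 \left(- \frac{25}{2} + 1\right)^{2} - 15}{197} = \left(2 \left(- \frac{23}{2}\right)^{2} - 15\right) \frac{1}{197} = \left(2 \cdot \frac{529}{4} - 15\right) \frac{1}{197} = \left(\frac{529}{2} - 15\right) \frac{1}{197} = \frac{499}{2} \cdot \frac{1}{197} = \frac{499}{394}$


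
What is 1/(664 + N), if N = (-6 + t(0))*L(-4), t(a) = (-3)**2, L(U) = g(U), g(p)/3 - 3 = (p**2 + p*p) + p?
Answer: 1/943 ≈ 0.0010604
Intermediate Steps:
g(p) = 9 + 3*p + 6*p**2 (g(p) = 9 + 3*((p**2 + p*p) + p) = 9 + 3*((p**2 + p**2) + p) = 9 + 3*(2*p**2 + p) = 9 + 3*(p + 2*p**2) = 9 + (3*p + 6*p**2) = 9 + 3*p + 6*p**2)
L(U) = 9 + 3*U + 6*U**2
t(a) = 9
N = 279 (N = (-6 + 9)*(9 + 3*(-4) + 6*(-4)**2) = 3*(9 - 12 + 6*16) = 3*(9 - 12 + 96) = 3*93 = 279)
1/(664 + N) = 1/(664 + 279) = 1/943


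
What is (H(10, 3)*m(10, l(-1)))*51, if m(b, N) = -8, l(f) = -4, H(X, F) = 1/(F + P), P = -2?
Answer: -408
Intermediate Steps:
H(X, F) = 1/(-2 + F) (H(X, F) = 1/(F - 2) = 1/(-2 + F))
(H(10, 3)*m(10, l(-1)))*51 = (-8/(-2 + 3))*51 = (-8/1)*51 = (1*(-8))*51 = -8*51 = -408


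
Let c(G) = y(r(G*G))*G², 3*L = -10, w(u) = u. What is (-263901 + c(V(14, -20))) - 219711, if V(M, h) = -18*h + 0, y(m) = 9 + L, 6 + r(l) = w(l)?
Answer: 250788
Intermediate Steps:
L = -10/3 (L = (⅓)*(-10) = -10/3 ≈ -3.3333)
r(l) = -6 + l
y(m) = 17/3 (y(m) = 9 - 10/3 = 17/3)
V(M, h) = -18*h
c(G) = 17*G²/3
(-263901 + c(V(14, -20))) - 219711 = (-263901 + 17*(-18*(-20))²/3) - 219711 = (-263901 + (17/3)*360²) - 219711 = (-263901 + (17/3)*129600) - 219711 = (-263901 + 734400) - 219711 = 470499 - 219711 = 250788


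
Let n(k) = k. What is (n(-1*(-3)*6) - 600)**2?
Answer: 338724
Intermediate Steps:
(n(-1*(-3)*6) - 600)**2 = (-1*(-3)*6 - 600)**2 = (3*6 - 600)**2 = (18 - 600)**2 = (-582)**2 = 338724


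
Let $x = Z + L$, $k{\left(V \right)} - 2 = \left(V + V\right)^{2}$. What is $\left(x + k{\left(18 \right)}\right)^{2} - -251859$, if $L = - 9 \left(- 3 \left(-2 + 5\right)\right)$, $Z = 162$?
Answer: $2626540$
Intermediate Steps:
$L = 81$ ($L = - 9 \left(\left(-3\right) 3\right) = \left(-9\right) \left(-9\right) = 81$)
$k{\left(V \right)} = 2 + 4 V^{2}$ ($k{\left(V \right)} = 2 + \left(V + V\right)^{2} = 2 + \left(2 V\right)^{2} = 2 + 4 V^{2}$)
$x = 243$ ($x = 162 + 81 = 243$)
$\left(x + k{\left(18 \right)}\right)^{2} - -251859 = \left(243 + \left(2 + 4 \cdot 18^{2}\right)\right)^{2} - -251859 = \left(243 + \left(2 + 4 \cdot 324\right)\right)^{2} + 251859 = \left(243 + \left(2 + 1296\right)\right)^{2} + 251859 = \left(243 + 1298\right)^{2} + 251859 = 1541^{2} + 251859 = 2374681 + 251859 = 2626540$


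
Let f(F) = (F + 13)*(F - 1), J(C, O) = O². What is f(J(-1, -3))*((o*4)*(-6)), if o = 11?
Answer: -46464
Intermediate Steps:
f(F) = (-1 + F)*(13 + F) (f(F) = (13 + F)*(-1 + F) = (-1 + F)*(13 + F))
f(J(-1, -3))*((o*4)*(-6)) = (-13 + ((-3)²)² + 12*(-3)²)*((11*4)*(-6)) = (-13 + 9² + 12*9)*(44*(-6)) = (-13 + 81 + 108)*(-264) = 176*(-264) = -46464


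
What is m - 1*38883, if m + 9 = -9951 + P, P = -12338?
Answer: -61181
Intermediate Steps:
m = -22298 (m = -9 + (-9951 - 12338) = -9 - 22289 = -22298)
m - 1*38883 = -22298 - 1*38883 = -22298 - 38883 = -61181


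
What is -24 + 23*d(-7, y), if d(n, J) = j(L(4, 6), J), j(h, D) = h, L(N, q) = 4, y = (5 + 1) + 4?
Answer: 68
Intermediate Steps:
y = 10 (y = 6 + 4 = 10)
d(n, J) = 4
-24 + 23*d(-7, y) = -24 + 23*4 = -24 + 92 = 68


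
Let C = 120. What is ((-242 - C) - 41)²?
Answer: 162409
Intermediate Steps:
((-242 - C) - 41)² = ((-242 - 1*120) - 41)² = ((-242 - 120) - 41)² = (-362 - 41)² = (-403)² = 162409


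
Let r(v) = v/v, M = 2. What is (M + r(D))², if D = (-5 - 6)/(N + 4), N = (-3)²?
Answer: 9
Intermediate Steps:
N = 9
D = -11/13 (D = (-5 - 6)/(9 + 4) = -11/13 ≈ -0.84615)
r(v) = 1
(M + r(D))² = (2 + 1)² = 3² = 9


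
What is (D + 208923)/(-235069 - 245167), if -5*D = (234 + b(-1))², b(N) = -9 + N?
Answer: -994439/2401180 ≈ -0.41415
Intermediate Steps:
D = -50176/5 (D = -(234 + (-9 - 1))²/5 = -(234 - 10)²/5 = -⅕*224² = -⅕*50176 = -50176/5 ≈ -10035.)
(D + 208923)/(-235069 - 245167) = (-50176/5 + 208923)/(-235069 - 245167) = (994439/5)/(-480236) = (994439/5)*(-1/480236) = -994439/2401180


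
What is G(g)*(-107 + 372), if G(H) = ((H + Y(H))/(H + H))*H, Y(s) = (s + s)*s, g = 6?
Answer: 10335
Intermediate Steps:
Y(s) = 2*s**2 (Y(s) = (2*s)*s = 2*s**2)
G(H) = H**2 + H/2 (G(H) = ((H + 2*H**2)/(H + H))*H = ((H + 2*H**2)/((2*H)))*H = ((H + 2*H**2)*(1/(2*H)))*H = ((H + 2*H**2)/(2*H))*H = H**2 + H/2)
G(g)*(-107 + 372) = (6*(1/2 + 6))*(-107 + 372) = (6*(13/2))*265 = 39*265 = 10335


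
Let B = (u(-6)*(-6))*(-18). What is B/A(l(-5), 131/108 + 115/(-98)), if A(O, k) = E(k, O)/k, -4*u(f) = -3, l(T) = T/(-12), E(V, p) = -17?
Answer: -627/3332 ≈ -0.18818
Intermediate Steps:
l(T) = -T/12 (l(T) = T*(-1/12) = -T/12)
u(f) = 3/4 (u(f) = -1/4*(-3) = 3/4)
A(O, k) = -17/k
B = 81 (B = ((3/4)*(-6))*(-18) = -9/2*(-18) = 81)
B/A(l(-5), 131/108 + 115/(-98)) = 81/((-17/(131/108 + 115/(-98)))) = 81/((-17/(131*(1/108) + 115*(-1/98)))) = 81/((-17/(131/108 - 115/98))) = 81/((-17/209/5292)) = 81/((-17*5292/209)) = 81/(-89964/209) = 81*(-209/89964) = -627/3332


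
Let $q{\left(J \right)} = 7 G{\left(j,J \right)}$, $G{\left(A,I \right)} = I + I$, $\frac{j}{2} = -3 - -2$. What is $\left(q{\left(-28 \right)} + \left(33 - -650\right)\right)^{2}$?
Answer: $84681$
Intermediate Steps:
$j = -2$ ($j = 2 \left(-3 - -2\right) = 2 \left(-3 + 2\right) = 2 \left(-1\right) = -2$)
$G{\left(A,I \right)} = 2 I$
$q{\left(J \right)} = 14 J$ ($q{\left(J \right)} = 7 \cdot 2 J = 14 J$)
$\left(q{\left(-28 \right)} + \left(33 - -650\right)\right)^{2} = \left(14 \left(-28\right) + \left(33 - -650\right)\right)^{2} = \left(-392 + \left(33 + 650\right)\right)^{2} = \left(-392 + 683\right)^{2} = 291^{2} = 84681$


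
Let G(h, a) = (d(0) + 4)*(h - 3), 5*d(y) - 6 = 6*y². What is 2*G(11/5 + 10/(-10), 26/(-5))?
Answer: -468/25 ≈ -18.720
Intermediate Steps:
d(y) = 6/5 + 6*y²/5 (d(y) = 6/5 + (6*y²)/5 = 6/5 + 6*y²/5)
G(h, a) = -78/5 + 26*h/5 (G(h, a) = ((6/5 + (6/5)*0²) + 4)*(h - 3) = ((6/5 + (6/5)*0) + 4)*(-3 + h) = ((6/5 + 0) + 4)*(-3 + h) = (6/5 + 4)*(-3 + h) = 26*(-3 + h)/5 = -78/5 + 26*h/5)
2*G(11/5 + 10/(-10), 26/(-5)) = 2*(-78/5 + 26*(11/5 + 10/(-10))/5) = 2*(-78/5 + 26*(11*(⅕) + 10*(-⅒))/5) = 2*(-78/5 + 26*(11/5 - 1)/5) = 2*(-78/5 + (26/5)*(6/5)) = 2*(-78/5 + 156/25) = 2*(-234/25) = -468/25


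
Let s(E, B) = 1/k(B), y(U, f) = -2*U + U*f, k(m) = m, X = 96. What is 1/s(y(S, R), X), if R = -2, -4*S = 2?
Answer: 96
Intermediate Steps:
S = -½ (S = -¼*2 = -½ ≈ -0.50000)
s(E, B) = 1/B
1/s(y(S, R), X) = 1/(1/96) = 96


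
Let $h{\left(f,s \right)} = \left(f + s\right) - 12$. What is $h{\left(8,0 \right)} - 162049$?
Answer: $-162053$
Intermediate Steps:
$h{\left(f,s \right)} = -12 + f + s$
$h{\left(8,0 \right)} - 162049 = \left(-12 + 8 + 0\right) - 162049 = -4 - 162049 = -162053$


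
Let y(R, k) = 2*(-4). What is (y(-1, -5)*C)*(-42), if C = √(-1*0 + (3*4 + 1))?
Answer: 336*√13 ≈ 1211.5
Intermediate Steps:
y(R, k) = -8
C = √13 (C = √(0 + (12 + 1)) = √(0 + 13) = √13 ≈ 3.6056)
(y(-1, -5)*C)*(-42) = -8*√13*(-42) = 336*√13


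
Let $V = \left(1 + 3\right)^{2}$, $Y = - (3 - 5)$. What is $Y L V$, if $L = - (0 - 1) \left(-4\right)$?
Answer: $-128$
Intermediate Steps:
$Y = 2$ ($Y = \left(-1\right) \left(-2\right) = 2$)
$L = -4$ ($L = \left(-1\right) \left(-1\right) \left(-4\right) = 1 \left(-4\right) = -4$)
$V = 16$ ($V = 4^{2} = 16$)
$Y L V = 2 \left(-4\right) 16 = \left(-8\right) 16 = -128$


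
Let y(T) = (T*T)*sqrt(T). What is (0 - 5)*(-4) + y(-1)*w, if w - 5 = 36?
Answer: 20 + 41*I ≈ 20.0 + 41.0*I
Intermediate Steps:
w = 41 (w = 5 + 36 = 41)
y(T) = T**(5/2) (y(T) = T**2*sqrt(T) = T**(5/2))
(0 - 5)*(-4) + y(-1)*w = (0 - 5)*(-4) + (-1)**(5/2)*41 = -5*(-4) + I*41 = 20 + 41*I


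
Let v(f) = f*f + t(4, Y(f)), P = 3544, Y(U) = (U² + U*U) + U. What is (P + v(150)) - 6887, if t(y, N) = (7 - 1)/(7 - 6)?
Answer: 19163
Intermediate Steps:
Y(U) = U + 2*U² (Y(U) = (U² + U²) + U = 2*U² + U = U + 2*U²)
t(y, N) = 6 (t(y, N) = 6/1 = 6*1 = 6)
v(f) = 6 + f² (v(f) = f*f + 6 = f² + 6 = 6 + f²)
(P + v(150)) - 6887 = (3544 + (6 + 150²)) - 6887 = (3544 + (6 + 22500)) - 6887 = (3544 + 22506) - 6887 = 26050 - 6887 = 19163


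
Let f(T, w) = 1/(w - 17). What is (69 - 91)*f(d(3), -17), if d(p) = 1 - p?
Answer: 11/17 ≈ 0.64706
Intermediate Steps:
f(T, w) = 1/(-17 + w)
(69 - 91)*f(d(3), -17) = (69 - 91)/(-17 - 17) = -22/(-34) = -22*(-1/34) = 11/17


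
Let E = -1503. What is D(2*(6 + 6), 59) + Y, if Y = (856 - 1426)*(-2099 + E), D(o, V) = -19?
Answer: 2053121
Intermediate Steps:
Y = 2053140 (Y = (856 - 1426)*(-2099 - 1503) = -570*(-3602) = 2053140)
D(2*(6 + 6), 59) + Y = -19 + 2053140 = 2053121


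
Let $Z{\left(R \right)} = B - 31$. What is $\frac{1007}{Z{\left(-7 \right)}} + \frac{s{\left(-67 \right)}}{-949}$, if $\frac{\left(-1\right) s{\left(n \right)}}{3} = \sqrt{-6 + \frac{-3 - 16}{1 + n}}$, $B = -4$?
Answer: $- \frac{1007}{35} + \frac{i \sqrt{24882}}{20878} \approx -28.771 + 0.0075553 i$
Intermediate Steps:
$Z{\left(R \right)} = -35$ ($Z{\left(R \right)} = -4 - 31 = -35$)
$s{\left(n \right)} = - 3 \sqrt{-6 - \frac{19}{1 + n}}$ ($s{\left(n \right)} = - 3 \sqrt{-6 + \frac{-3 - 16}{1 + n}} = - 3 \sqrt{-6 - \frac{19}{1 + n}}$)
$\frac{1007}{Z{\left(-7 \right)}} + \frac{s{\left(-67 \right)}}{-949} = \frac{1007}{-35} + \frac{\left(-3\right) \sqrt{- \frac{25 + 6 \left(-67\right)}{1 - 67}}}{-949} = 1007 \left(- \frac{1}{35}\right) + - 3 \sqrt{- \frac{25 - 402}{-66}} \left(- \frac{1}{949}\right) = - \frac{1007}{35} + - 3 \sqrt{\left(-1\right) \left(- \frac{1}{66}\right) \left(-377\right)} \left(- \frac{1}{949}\right) = - \frac{1007}{35} + - 3 \sqrt{- \frac{377}{66}} \left(- \frac{1}{949}\right) = - \frac{1007}{35} + - 3 \frac{i \sqrt{24882}}{66} \left(- \frac{1}{949}\right) = - \frac{1007}{35} + - \frac{i \sqrt{24882}}{22} \left(- \frac{1}{949}\right) = - \frac{1007}{35} + \frac{i \sqrt{24882}}{20878}$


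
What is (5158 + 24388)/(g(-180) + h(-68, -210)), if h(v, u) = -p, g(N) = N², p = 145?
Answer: 29546/32255 ≈ 0.91601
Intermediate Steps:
h(v, u) = -145 (h(v, u) = -1*145 = -145)
(5158 + 24388)/(g(-180) + h(-68, -210)) = (5158 + 24388)/((-180)² - 145) = 29546/(32400 - 145) = 29546/32255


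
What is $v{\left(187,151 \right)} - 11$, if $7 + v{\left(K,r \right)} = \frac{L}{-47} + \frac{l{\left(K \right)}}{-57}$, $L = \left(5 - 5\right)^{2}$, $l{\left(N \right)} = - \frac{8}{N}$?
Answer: $- \frac{191854}{10659} \approx -17.999$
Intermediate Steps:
$L = 0$ ($L = 0^{2} = 0$)
$v{\left(K,r \right)} = -7 + \frac{8}{57 K}$ ($v{\left(K,r \right)} = -7 + \left(\frac{0}{-47} + \frac{\left(-8\right) \frac{1}{K}}{-57}\right) = -7 + \left(0 \left(- \frac{1}{47}\right) + - \frac{8}{K} \left(- \frac{1}{57}\right)\right) = -7 + \left(0 + \frac{8}{57 K}\right) = -7 + \frac{8}{57 K}$)
$v{\left(187,151 \right)} - 11 = \left(-7 + \frac{8}{57 \cdot 187}\right) - 11 = \left(-7 + \frac{8}{57} \cdot \frac{1}{187}\right) - 11 = \left(-7 + \frac{8}{10659}\right) - 11 = - \frac{74605}{10659} - 11 = - \frac{191854}{10659}$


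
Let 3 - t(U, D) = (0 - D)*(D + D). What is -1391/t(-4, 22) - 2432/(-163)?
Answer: 2134739/158273 ≈ 13.488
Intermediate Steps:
t(U, D) = 3 + 2*D² (t(U, D) = 3 - (0 - D)*(D + D) = 3 - (-D)*2*D = 3 - (-2)*D² = 3 + 2*D²)
-1391/t(-4, 22) - 2432/(-163) = -1391/(3 + 2*22²) - 2432/(-163) = -1391/(3 + 2*484) - 2432*(-1/163) = -1391/(3 + 968) + 2432/163 = -1391/971 + 2432/163 = 2134739/158273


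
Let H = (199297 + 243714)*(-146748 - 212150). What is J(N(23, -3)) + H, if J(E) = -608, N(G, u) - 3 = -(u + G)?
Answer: -158995762486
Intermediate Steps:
N(G, u) = 3 - G - u (N(G, u) = 3 - (u + G) = 3 - (G + u) = 3 + (-G - u) = 3 - G - u)
H = -158995761878 (H = 443011*(-358898) = -158995761878)
J(N(23, -3)) + H = -608 - 158995761878 = -158995762486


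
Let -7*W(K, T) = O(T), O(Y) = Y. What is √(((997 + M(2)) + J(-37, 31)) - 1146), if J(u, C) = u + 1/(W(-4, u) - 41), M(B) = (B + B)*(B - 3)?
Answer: I*√475070/50 ≈ 13.785*I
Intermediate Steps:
W(K, T) = -T/7
M(B) = 2*B*(-3 + B) (M(B) = (2*B)*(-3 + B) = 2*B*(-3 + B))
J(u, C) = u + 1/(-41 - u/7) (J(u, C) = u + 1/(-u/7 - 41) = u + 1/(-41 - u/7))
√(((997 + M(2)) + J(-37, 31)) - 1146) = √(((997 + 2*2*(-3 + 2)) + (-7 + (-37)² + 287*(-37))/(287 - 37)) - 1146) = √(((997 + 2*2*(-1)) + (-7 + 1369 - 10619)/250) - 1146) = √(((997 - 4) + (1/250)*(-9257)) - 1146) = √((993 - 9257/250) - 1146) = √(238993/250 - 1146) = √(-47507/250) = I*√475070/50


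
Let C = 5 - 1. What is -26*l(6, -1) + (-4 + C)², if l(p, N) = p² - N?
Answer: -962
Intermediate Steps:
C = 4
-26*l(6, -1) + (-4 + C)² = -26*(6² - 1*(-1)) + (-4 + 4)² = -26*(36 + 1) + 0² = -26*37 + 0 = -962 + 0 = -962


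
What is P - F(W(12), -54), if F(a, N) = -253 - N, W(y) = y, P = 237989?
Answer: 238188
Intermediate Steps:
P - F(W(12), -54) = 237989 - (-253 - 1*(-54)) = 237989 - (-253 + 54) = 237989 - 1*(-199) = 237989 + 199 = 238188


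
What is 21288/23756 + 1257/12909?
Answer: 25389007/25555517 ≈ 0.99348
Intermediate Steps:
21288/23756 + 1257/12909 = 21288*(1/23756) + 1257*(1/12909) = 5322/5939 + 419/4303 = 25389007/25555517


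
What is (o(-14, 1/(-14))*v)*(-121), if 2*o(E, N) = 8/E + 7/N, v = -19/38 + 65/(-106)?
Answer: -2462955/371 ≈ -6638.7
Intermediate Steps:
v = -59/53 (v = -19*1/38 + 65*(-1/106) = -½ - 65/106 = -59/53 ≈ -1.1132)
o(E, N) = 4/E + 7/(2*N) (o(E, N) = (8/E + 7/N)/2 = (7/N + 8/E)/2 = 4/E + 7/(2*N))
(o(-14, 1/(-14))*v)*(-121) = ((4/(-14) + 7/(2*(1/(-14))))*(-59/53))*(-121) = ((4*(-1/14) + 7/(2*(-1/14)))*(-59/53))*(-121) = ((-2/7 + (7/2)*(-14))*(-59/53))*(-121) = ((-2/7 - 49)*(-59/53))*(-121) = -345/7*(-59/53)*(-121) = (20355/371)*(-121) = -2462955/371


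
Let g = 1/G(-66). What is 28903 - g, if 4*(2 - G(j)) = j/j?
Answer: 202317/7 ≈ 28902.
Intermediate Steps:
G(j) = 7/4 (G(j) = 2 - j/(4*j) = 2 - ¼*1 = 2 - ¼ = 7/4)
g = 4/7 (g = 1/(7/4) = 4/7 ≈ 0.57143)
28903 - g = 28903 - 1*4/7 = 28903 - 4/7 = 202317/7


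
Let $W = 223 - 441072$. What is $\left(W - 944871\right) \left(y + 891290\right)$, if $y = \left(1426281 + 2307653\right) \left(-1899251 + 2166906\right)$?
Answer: $-1384898262580263200$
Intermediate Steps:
$W = -440849$ ($W = 223 - 441072 = -440849$)
$y = 999406104770$ ($y = 3733934 \cdot 267655 = 999406104770$)
$\left(W - 944871\right) \left(y + 891290\right) = \left(-440849 - 944871\right) \left(999406104770 + 891290\right) = \left(-1385720\right) 999406996060 = -1384898262580263200$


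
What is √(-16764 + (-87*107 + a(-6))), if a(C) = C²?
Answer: 3*I*√2893 ≈ 161.36*I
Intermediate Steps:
√(-16764 + (-87*107 + a(-6))) = √(-16764 + (-87*107 + (-6)²)) = √(-16764 + (-9309 + 36)) = √(-16764 - 9273) = √(-26037) = 3*I*√2893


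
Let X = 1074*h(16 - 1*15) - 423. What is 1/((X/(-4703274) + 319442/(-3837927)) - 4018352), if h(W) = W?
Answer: -668548973074/2686465158787696403 ≈ -2.4886e-7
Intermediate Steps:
X = 651 (X = 1074*(16 - 1*15) - 423 = 1074*(16 - 15) - 423 = 1074*1 - 423 = 1074 - 423 = 651)
1/((X/(-4703274) + 319442/(-3837927)) - 4018352) = 1/((651/(-4703274) + 319442/(-3837927)) - 4018352) = 1/((651*(-1/4703274) + 319442*(-1/3837927)) - 4018352) = 1/((-217/1567758 - 319442/3837927) - 4018352) = 1/(-55737842355/668548973074 - 4018352) = 1/(-2686465158787696403/668548973074) = -668548973074/2686465158787696403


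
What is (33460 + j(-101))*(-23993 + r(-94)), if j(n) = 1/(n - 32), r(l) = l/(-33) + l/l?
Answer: -1174316201306/1463 ≈ -8.0268e+8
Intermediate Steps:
r(l) = 1 - l/33 (r(l) = l*(-1/33) + 1 = -l/33 + 1 = 1 - l/33)
j(n) = 1/(-32 + n)
(33460 + j(-101))*(-23993 + r(-94)) = (33460 + 1/(-32 - 101))*(-23993 + (1 - 1/33*(-94))) = (33460 + 1/(-133))*(-23993 + (1 + 94/33)) = (33460 - 1/133)*(-23993 + 127/33) = (4450179/133)*(-791642/33) = -1174316201306/1463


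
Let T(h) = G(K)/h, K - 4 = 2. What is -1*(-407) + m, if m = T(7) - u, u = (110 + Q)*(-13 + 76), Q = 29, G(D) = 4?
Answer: -58446/7 ≈ -8349.4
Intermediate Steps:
K = 6 (K = 4 + 2 = 6)
T(h) = 4/h
u = 8757 (u = (110 + 29)*(-13 + 76) = 139*63 = 8757)
m = -61295/7 (m = 4/7 - 1*8757 = 4*(⅐) - 8757 = 4/7 - 8757 = -61295/7 ≈ -8756.4)
-1*(-407) + m = -1*(-407) - 61295/7 = 407 - 61295/7 = -58446/7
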